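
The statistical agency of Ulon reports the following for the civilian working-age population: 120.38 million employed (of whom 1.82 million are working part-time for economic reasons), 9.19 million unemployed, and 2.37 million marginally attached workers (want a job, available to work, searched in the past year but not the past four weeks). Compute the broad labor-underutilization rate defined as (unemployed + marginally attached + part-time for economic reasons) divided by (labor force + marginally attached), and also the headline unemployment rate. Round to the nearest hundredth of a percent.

Labor force = 120.38 + 9.19 = 129.57 million.
Numerator = 9.19 + 2.37 + 1.82 = 13.38 million.
Denominator = 129.57 + 2.37 = 131.94 million.
Broad rate = 13.38 / 131.94 = 10.14%.
Headline unemployment rate = 9.19 / 129.57 = 7.09%.

Broad underutilization rate ≈ 10.14%; headline unemployment rate ≈ 7.09%.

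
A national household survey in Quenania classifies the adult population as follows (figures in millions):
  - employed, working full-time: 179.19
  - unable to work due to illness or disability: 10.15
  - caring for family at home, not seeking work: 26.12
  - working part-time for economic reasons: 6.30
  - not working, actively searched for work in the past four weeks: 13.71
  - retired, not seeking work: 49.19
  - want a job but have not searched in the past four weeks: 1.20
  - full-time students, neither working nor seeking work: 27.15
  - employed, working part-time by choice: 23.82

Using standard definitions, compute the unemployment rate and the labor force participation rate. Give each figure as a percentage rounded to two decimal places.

Unemployment rate ≈ 6.15%; labor force participation rate ≈ 66.21%.

Employed = 179.19 + 6.30 + 23.82 = 209.31 million (anyone who worked, including part-time for economic reasons, counts as employed).
Unemployed = 13.71 million.
Labor force = 209.31 + 13.71 = 223.02 million.
Not in labor force = 10.15 + 26.12 + 49.19 + 1.20 + 27.15 = 113.81 million (those not working and not actively searching are outside the labor force — including those who want a job but have given up searching).
Civilian working-age population = 223.02 + 113.81 = 336.83 million.
Unemployment rate = 13.71 / 223.02 = 6.15%.
Labor force participation rate = 223.02 / 336.83 = 66.21%.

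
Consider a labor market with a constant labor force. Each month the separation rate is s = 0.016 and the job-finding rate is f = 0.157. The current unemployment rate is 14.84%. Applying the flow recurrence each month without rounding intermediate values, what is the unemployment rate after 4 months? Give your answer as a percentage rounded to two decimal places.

Unemployment rate after four months ≈ 11.86%.

With a fixed labor force, u_{t+1} = u_t + s·(1−u_t) − f·u_t = u_t·(1−s−f) + s.
Here 1−s−f = 0.827 and s = 0.016.
u_1 = 0.148400 × 0.827 + 0.016 = 0.138727.
u_2 = 0.138727 × 0.827 + 0.016 = 0.130727.
u_3 = 0.130727 × 0.827 + 0.016 = 0.124111.
u_4 = 0.124111 × 0.827 + 0.016 = 0.118640.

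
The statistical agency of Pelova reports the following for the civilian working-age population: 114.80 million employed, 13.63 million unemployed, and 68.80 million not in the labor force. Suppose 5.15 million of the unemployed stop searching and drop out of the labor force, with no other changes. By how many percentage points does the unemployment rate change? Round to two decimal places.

The unemployment rate changes by −3.73 percentage points.

Initially, labor force = 114.80 + 13.63 = 128.43 million, so u = 13.63/128.43 = 10.61%.
After the change, unemployed and labor force both fall by 5.15 → E = 114.80, U = 8.48, labor force = 123.28 million.
New unemployment rate = 8.48 / 123.28 = 6.88%.
Change = 6.88% − 10.61% = −3.73 percentage points.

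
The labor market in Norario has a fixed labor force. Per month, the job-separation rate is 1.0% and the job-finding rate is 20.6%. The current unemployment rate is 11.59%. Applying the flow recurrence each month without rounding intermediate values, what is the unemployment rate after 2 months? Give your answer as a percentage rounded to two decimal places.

Unemployment rate after two months ≈ 8.91%.

With a fixed labor force, u_{t+1} = u_t + s·(1−u_t) − f·u_t = u_t·(1−s−f) + s.
Here 1−s−f = 0.784 and s = 0.010.
u_1 = 0.115900 × 0.784 + 0.010 = 0.100866.
u_2 = 0.100866 × 0.784 + 0.010 = 0.089079.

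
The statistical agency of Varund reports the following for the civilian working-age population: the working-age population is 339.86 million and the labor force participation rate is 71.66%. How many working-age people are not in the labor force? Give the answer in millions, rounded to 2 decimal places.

About 96.32 million are not in the labor force.

Share not in the labor force = 1 − 0.7166 = 0.2834.
Not in labor force = 0.2834 × 339.86 ≈ 96.32 million.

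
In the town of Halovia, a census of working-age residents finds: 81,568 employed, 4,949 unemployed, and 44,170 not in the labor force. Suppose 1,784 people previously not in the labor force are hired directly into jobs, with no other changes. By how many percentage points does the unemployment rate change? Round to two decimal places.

Initially, labor force = 81,568 + 4,949 = 86,517, so u = 4,949/86,517 = 5.72%.
After the change, employed and labor force both rise by 1,784; unemployed unchanged → E = 83,352, U = 4,949, labor force = 88,301.
New unemployment rate = 4,949 / 88,301 = 5.60%.
Change = 5.60% − 5.72% = −0.12 percentage points.

The unemployment rate changes by −0.12 percentage points.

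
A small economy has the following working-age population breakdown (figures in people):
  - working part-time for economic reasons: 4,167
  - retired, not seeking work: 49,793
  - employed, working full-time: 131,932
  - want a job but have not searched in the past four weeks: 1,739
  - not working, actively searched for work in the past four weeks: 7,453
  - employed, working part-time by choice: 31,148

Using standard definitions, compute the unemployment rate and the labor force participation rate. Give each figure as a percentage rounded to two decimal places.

Employed = 4,167 + 131,932 + 31,148 = 167,247 (anyone who worked, including part-time for economic reasons, counts as employed).
Unemployed = 7,453.
Labor force = 167,247 + 7,453 = 174,700.
Not in labor force = 49,793 + 1,739 = 51,532 (those not working and not actively searching are outside the labor force — including those who want a job but have given up searching).
Civilian working-age population = 174,700 + 51,532 = 226,232.
Unemployment rate = 7,453 / 174,700 = 4.27%.
Labor force participation rate = 174,700 / 226,232 = 77.22%.

Unemployment rate ≈ 4.27%; labor force participation rate ≈ 77.22%.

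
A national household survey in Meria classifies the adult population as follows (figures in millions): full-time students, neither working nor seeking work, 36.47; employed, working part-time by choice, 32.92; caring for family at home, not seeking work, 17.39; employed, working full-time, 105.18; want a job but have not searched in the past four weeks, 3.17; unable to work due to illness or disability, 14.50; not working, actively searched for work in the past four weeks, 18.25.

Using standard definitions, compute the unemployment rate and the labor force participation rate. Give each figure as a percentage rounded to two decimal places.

Employed = 32.92 + 105.18 = 138.10 million.
Unemployed = 18.25 million.
Labor force = 138.10 + 18.25 = 156.35 million.
Not in labor force = 36.47 + 17.39 + 3.17 + 14.50 = 71.53 million (those not working and not actively searching are outside the labor force — including those who want a job but have given up searching).
Civilian working-age population = 156.35 + 71.53 = 227.88 million.
Unemployment rate = 18.25 / 156.35 = 11.67%.
Labor force participation rate = 156.35 / 227.88 = 68.61%.

Unemployment rate ≈ 11.67%; labor force participation rate ≈ 68.61%.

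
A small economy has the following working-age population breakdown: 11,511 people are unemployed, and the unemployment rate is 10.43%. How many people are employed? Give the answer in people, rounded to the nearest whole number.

About 98,853 are employed.

Labor force = U / u = 11,511 / 0.1043 ≈ 110,364.
Employed = labor force − unemployed = 110,364 − 11,511 = 98,853.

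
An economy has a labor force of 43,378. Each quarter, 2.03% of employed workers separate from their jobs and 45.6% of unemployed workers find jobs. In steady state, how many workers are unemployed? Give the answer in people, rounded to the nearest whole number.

Steady-state unemployment rate u* = s/(s+f) = 2.03/(2.03+45.6) = 0.042620.
Unemployed = u* × labor force = 0.042620 × 43,378 ≈ 1,849.

About 1,849 are unemployed in steady state.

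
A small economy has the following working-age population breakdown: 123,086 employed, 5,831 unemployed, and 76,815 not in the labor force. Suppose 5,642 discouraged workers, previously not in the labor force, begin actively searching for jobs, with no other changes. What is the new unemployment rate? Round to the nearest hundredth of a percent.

New unemployment rate ≈ 8.53%.

Initially, labor force = 123,086 + 5,831 = 128,917, so u = 5,831/128,917 = 4.52%.
After the change, unemployed and labor force both rise by 5,642 → E = 123,086, U = 11,473, labor force = 134,559.
New unemployment rate = 11,473 / 134,559 = 8.53%.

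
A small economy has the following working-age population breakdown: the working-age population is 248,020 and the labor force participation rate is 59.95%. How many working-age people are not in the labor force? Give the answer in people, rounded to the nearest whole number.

About 99,332 are not in the labor force.

Share not in the labor force = 1 − 0.5995 = 0.4005.
Not in labor force = 0.4005 × 248,020 ≈ 99,332.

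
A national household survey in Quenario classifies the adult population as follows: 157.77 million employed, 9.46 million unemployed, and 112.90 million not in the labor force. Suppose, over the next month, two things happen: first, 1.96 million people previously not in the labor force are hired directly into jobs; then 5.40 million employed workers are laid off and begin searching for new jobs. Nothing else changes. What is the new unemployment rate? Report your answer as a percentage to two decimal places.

Initially, labor force = 157.77 + 9.46 = 167.23 million, so u = 9.46/167.23 = 5.66%.
After the first change, employed and labor force both rise by 1.96; unemployed unchanged → E = 159.73, U = 9.46, labor force = 169.19 million.
After the second change, employed falls and unemployed rises by 5.40; labor force unchanged → E = 154.33, U = 14.86, labor force = 169.19 million.
New unemployment rate = 14.86 / 169.19 = 8.78%.

New unemployment rate ≈ 8.78%.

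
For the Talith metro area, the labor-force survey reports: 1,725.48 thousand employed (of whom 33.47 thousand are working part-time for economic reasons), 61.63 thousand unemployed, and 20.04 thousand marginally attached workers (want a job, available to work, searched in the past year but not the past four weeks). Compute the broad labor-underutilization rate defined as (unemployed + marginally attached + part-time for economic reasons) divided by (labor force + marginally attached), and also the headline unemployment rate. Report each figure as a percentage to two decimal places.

Broad underutilization rate ≈ 6.37%; headline unemployment rate ≈ 3.45%.

Labor force = 1,725.48 + 61.63 = 1,787.11 thousand.
Numerator = 61.63 + 20.04 + 33.47 = 115.14 thousand.
Denominator = 1,787.11 + 20.04 = 1,807.15 thousand.
Broad rate = 115.14 / 1,807.15 = 6.37%.
Headline unemployment rate = 61.63 / 1,787.11 = 3.45%.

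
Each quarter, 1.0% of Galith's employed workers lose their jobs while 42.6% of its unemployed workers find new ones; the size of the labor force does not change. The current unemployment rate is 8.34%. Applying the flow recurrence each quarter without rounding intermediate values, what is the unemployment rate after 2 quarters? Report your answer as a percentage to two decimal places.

Unemployment rate after two quarters ≈ 4.22%.

With a fixed labor force, u_{t+1} = u_t + s·(1−u_t) − f·u_t = u_t·(1−s−f) + s.
Here 1−s−f = 0.564 and s = 0.010.
u_1 = 0.083400 × 0.564 + 0.010 = 0.057038.
u_2 = 0.057038 × 0.564 + 0.010 = 0.042169.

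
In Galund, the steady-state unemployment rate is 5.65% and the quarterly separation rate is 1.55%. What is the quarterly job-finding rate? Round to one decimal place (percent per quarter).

Job-finding rate ≈ 25.9% per quarter.

From u* = s/(s+f): f = s·(1−u)/u.
f = 1.55 × (1 − 0.0565) / 0.0565 = 1.4624 / 0.0565 ≈ 25.9% per quarter.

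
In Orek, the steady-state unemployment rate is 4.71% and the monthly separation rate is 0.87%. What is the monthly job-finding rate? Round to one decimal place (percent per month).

From u* = s/(s+f): f = s·(1−u)/u.
f = 0.87 × (1 − 0.0471) / 0.0471 = 0.8290 / 0.0471 ≈ 17.6% per month.

Job-finding rate ≈ 17.6% per month.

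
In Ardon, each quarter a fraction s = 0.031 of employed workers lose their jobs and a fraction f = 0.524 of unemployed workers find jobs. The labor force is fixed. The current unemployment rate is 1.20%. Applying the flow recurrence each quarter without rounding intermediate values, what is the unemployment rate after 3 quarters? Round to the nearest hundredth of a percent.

Unemployment rate after three quarters ≈ 5.20%.

With a fixed labor force, u_{t+1} = u_t + s·(1−u_t) − f·u_t = u_t·(1−s−f) + s.
Here 1−s−f = 0.445 and s = 0.031.
u_1 = 0.012000 × 0.445 + 0.031 = 0.036340.
u_2 = 0.036340 × 0.445 + 0.031 = 0.047171.
u_3 = 0.047171 × 0.445 + 0.031 = 0.051991.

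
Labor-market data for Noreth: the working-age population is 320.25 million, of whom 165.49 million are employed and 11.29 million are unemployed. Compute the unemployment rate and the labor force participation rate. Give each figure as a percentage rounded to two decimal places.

Unemployment rate ≈ 6.39%; labor force participation rate ≈ 55.20%.

Labor force = employed + unemployed = 165.49 + 11.29 = 176.78 million.
Unemployment rate = 11.29 / 176.78 = 6.39%.
Labor force participation rate = 176.78 / 320.25 = 55.20%.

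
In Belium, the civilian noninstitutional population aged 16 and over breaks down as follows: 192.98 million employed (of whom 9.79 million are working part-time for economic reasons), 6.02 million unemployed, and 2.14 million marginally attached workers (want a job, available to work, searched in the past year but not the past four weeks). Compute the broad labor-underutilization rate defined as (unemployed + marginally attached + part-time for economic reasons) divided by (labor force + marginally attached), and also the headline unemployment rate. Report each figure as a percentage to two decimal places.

Labor force = 192.98 + 6.02 = 199.00 million.
Numerator = 6.02 + 2.14 + 9.79 = 17.95 million.
Denominator = 199.00 + 2.14 = 201.14 million.
Broad rate = 17.95 / 201.14 = 8.92%.
Headline unemployment rate = 6.02 / 199.00 = 3.03%.

Broad underutilization rate ≈ 8.92%; headline unemployment rate ≈ 3.03%.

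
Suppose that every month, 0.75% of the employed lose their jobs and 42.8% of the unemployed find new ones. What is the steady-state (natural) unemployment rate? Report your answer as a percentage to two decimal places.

At steady state the flows balance: s·E = f·U, so U/(E+U) = s/(s+f).
u* = 0.75 / (0.75 + 42.8) = 0.75 / 43.55 = 1.72%.

Steady-state unemployment rate ≈ 1.72%.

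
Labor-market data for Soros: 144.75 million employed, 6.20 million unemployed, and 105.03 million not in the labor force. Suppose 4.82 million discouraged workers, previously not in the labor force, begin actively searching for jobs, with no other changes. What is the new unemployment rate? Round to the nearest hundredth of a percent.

New unemployment rate ≈ 7.07%.

Initially, labor force = 144.75 + 6.20 = 150.95 million, so u = 6.20/150.95 = 4.11%.
After the change, unemployed and labor force both rise by 4.82 → E = 144.75, U = 11.02, labor force = 155.77 million.
New unemployment rate = 11.02 / 155.77 = 7.07%.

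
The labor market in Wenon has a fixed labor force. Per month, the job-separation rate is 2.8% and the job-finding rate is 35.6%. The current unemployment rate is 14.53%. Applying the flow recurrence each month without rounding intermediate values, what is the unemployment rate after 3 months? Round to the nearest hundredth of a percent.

Unemployment rate after three months ≈ 8.98%.

With a fixed labor force, u_{t+1} = u_t + s·(1−u_t) − f·u_t = u_t·(1−s−f) + s.
Here 1−s−f = 0.616 and s = 0.028.
u_1 = 0.145300 × 0.616 + 0.028 = 0.117505.
u_2 = 0.117505 × 0.616 + 0.028 = 0.100383.
u_3 = 0.100383 × 0.616 + 0.028 = 0.089836.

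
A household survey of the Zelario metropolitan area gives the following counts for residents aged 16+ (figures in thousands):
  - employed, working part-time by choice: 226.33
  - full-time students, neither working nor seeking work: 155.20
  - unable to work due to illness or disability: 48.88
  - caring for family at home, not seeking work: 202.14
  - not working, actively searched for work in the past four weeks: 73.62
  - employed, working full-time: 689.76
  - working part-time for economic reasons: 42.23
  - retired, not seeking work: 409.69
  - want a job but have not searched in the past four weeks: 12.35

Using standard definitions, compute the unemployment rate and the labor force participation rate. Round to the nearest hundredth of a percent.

Employed = 226.33 + 689.76 + 42.23 = 958.32 thousand (anyone who worked, including part-time for economic reasons, counts as employed).
Unemployed = 73.62 thousand.
Labor force = 958.32 + 73.62 = 1,031.94 thousand.
Not in labor force = 155.20 + 48.88 + 202.14 + 409.69 + 12.35 = 828.26 thousand (those not working and not actively searching are outside the labor force — including those who want a job but have given up searching).
Civilian working-age population = 1,031.94 + 828.26 = 1,860.20 thousand.
Unemployment rate = 73.62 / 1,031.94 = 7.13%.
Labor force participation rate = 1,031.94 / 1,860.20 = 55.47%.

Unemployment rate ≈ 7.13%; labor force participation rate ≈ 55.47%.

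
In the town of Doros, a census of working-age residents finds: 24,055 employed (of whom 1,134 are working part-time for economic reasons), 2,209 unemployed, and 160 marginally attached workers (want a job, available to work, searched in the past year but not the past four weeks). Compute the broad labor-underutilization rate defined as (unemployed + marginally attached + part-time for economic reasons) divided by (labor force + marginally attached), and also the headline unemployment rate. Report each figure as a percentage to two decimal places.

Broad underutilization rate ≈ 13.26%; headline unemployment rate ≈ 8.41%.

Labor force = 24,055 + 2,209 = 26,264.
Numerator = 2,209 + 160 + 1,134 = 3,503.
Denominator = 26,264 + 160 = 26,424.
Broad rate = 3,503 / 26,424 = 13.26%.
Headline unemployment rate = 2,209 / 26,264 = 8.41%.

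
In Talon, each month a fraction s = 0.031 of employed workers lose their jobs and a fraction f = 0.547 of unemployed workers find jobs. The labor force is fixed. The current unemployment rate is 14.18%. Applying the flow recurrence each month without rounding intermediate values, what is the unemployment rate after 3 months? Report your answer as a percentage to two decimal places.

Unemployment rate after three months ≈ 6.03%.

With a fixed labor force, u_{t+1} = u_t + s·(1−u_t) − f·u_t = u_t·(1−s−f) + s.
Here 1−s−f = 0.422 and s = 0.031.
u_1 = 0.141800 × 0.422 + 0.031 = 0.090840.
u_2 = 0.090840 × 0.422 + 0.031 = 0.069334.
u_3 = 0.069334 × 0.422 + 0.031 = 0.060259.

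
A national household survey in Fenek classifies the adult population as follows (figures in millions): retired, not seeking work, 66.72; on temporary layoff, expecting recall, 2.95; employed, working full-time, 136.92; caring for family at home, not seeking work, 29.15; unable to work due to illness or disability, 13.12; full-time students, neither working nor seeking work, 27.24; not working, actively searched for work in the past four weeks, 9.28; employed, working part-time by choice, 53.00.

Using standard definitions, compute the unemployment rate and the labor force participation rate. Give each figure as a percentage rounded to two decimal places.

Unemployment rate ≈ 6.05%; labor force participation rate ≈ 59.74%.

Employed = 136.92 + 53.00 = 189.92 million.
Unemployed = 2.95 + 9.28 = 12.23 million (jobless and actively searching, or on temporary layoff).
Labor force = 189.92 + 12.23 = 202.15 million.
Not in labor force = 66.72 + 29.15 + 13.12 + 27.24 = 136.23 million (those not working and not actively searching are outside the labor force).
Civilian working-age population = 202.15 + 136.23 = 338.38 million.
Unemployment rate = 12.23 / 202.15 = 6.05%.
Labor force participation rate = 202.15 / 338.38 = 59.74%.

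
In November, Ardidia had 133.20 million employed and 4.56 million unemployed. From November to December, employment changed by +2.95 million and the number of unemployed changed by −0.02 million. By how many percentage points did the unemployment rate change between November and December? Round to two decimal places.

The unemployment rate changed by −0.08 percentage points.

November: labor force = 133.20 + 4.56 = 137.76; u = 4.56/137.76 = 3.31%.
December: labor force = 136.15 + 4.54 = 140.69; u = 4.54/140.69 = 3.23%.
Change = 3.23% − 3.31% = −0.08 pp.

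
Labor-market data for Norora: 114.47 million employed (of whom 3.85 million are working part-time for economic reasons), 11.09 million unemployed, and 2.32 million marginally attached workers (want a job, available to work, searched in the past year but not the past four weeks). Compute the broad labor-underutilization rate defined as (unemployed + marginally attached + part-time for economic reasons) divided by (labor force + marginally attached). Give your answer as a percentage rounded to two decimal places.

Broad underutilization rate ≈ 13.50%.

Labor force = 114.47 + 11.09 = 125.56 million.
Numerator = 11.09 + 2.32 + 3.85 = 17.26 million.
Denominator = 125.56 + 2.32 = 127.88 million.
Broad rate = 17.26 / 127.88 = 13.50%.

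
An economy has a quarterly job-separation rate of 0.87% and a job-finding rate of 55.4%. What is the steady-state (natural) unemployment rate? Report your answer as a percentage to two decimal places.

Steady-state unemployment rate ≈ 1.55%.

At steady state the flows balance: s·E = f·U, so U/(E+U) = s/(s+f).
u* = 0.87 / (0.87 + 55.4) = 0.87 / 56.27 = 1.55%.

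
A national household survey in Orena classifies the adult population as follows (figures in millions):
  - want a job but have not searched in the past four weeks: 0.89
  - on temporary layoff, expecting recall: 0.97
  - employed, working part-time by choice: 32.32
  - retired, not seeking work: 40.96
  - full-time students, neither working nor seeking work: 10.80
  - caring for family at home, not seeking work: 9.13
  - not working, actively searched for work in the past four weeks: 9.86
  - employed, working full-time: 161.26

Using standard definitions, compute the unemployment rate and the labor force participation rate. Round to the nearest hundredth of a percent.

Unemployment rate ≈ 5.30%; labor force participation rate ≈ 76.79%.

Employed = 32.32 + 161.26 = 193.58 million.
Unemployed = 0.97 + 9.86 = 10.83 million (jobless and actively searching, or on temporary layoff).
Labor force = 193.58 + 10.83 = 204.41 million.
Not in labor force = 0.89 + 40.96 + 10.80 + 9.13 = 61.78 million (those not working and not actively searching are outside the labor force — including those who want a job but have given up searching).
Civilian working-age population = 204.41 + 61.78 = 266.19 million.
Unemployment rate = 10.83 / 204.41 = 5.30%.
Labor force participation rate = 204.41 / 266.19 = 76.79%.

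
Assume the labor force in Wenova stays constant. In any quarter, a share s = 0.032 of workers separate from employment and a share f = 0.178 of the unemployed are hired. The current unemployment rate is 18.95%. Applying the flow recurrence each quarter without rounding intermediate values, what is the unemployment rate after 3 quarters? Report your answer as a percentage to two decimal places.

With a fixed labor force, u_{t+1} = u_t + s·(1−u_t) − f·u_t = u_t·(1−s−f) + s.
Here 1−s−f = 0.790 and s = 0.032.
u_1 = 0.189500 × 0.790 + 0.032 = 0.181705.
u_2 = 0.181705 × 0.790 + 0.032 = 0.175547.
u_3 = 0.175547 × 0.790 + 0.032 = 0.170682.

Unemployment rate after three quarters ≈ 17.07%.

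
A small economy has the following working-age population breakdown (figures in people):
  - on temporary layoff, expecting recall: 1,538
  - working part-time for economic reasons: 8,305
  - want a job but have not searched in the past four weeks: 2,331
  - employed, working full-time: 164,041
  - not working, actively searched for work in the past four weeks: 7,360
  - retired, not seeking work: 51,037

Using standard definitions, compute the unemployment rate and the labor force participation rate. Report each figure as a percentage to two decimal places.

Unemployment rate ≈ 4.91%; labor force participation rate ≈ 77.25%.

Employed = 8,305 + 164,041 = 172,346 (anyone who worked, including part-time for economic reasons, counts as employed).
Unemployed = 1,538 + 7,360 = 8,898 (jobless and actively searching, or on temporary layoff).
Labor force = 172,346 + 8,898 = 181,244.
Not in labor force = 2,331 + 51,037 = 53,368 (those not working and not actively searching are outside the labor force — including those who want a job but have given up searching).
Civilian working-age population = 181,244 + 53,368 = 234,612.
Unemployment rate = 8,898 / 181,244 = 4.91%.
Labor force participation rate = 181,244 / 234,612 = 77.25%.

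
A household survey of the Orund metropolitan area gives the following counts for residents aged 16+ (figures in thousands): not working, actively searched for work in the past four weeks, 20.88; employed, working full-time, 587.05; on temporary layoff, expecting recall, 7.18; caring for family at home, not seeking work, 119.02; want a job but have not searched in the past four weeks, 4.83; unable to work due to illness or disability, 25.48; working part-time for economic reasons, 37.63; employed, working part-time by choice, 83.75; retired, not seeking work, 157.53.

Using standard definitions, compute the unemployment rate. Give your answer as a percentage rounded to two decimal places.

Employed = 587.05 + 37.63 + 83.75 = 708.43 thousand (anyone who worked, including part-time for economic reasons, counts as employed).
Unemployed = 20.88 + 7.18 = 28.06 thousand (jobless and actively searching, or on temporary layoff).
Labor force = 708.43 + 28.06 = 736.49 thousand.
Unemployment rate = 28.06 / 736.49 = 3.81%.

Unemployment rate ≈ 3.81%.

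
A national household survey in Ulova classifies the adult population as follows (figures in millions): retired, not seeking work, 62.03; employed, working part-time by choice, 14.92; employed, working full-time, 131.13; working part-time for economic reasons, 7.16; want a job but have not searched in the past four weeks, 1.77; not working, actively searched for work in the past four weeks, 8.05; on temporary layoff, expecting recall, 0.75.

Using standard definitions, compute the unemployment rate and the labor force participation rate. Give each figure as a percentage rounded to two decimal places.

Employed = 14.92 + 131.13 + 7.16 = 153.21 million (anyone who worked, including part-time for economic reasons, counts as employed).
Unemployed = 8.05 + 0.75 = 8.80 million (jobless and actively searching, or on temporary layoff).
Labor force = 153.21 + 8.80 = 162.01 million.
Not in labor force = 62.03 + 1.77 = 63.80 million (those not working and not actively searching are outside the labor force — including those who want a job but have given up searching).
Civilian working-age population = 162.01 + 63.80 = 225.81 million.
Unemployment rate = 8.80 / 162.01 = 5.43%.
Labor force participation rate = 162.01 / 225.81 = 71.75%.

Unemployment rate ≈ 5.43%; labor force participation rate ≈ 71.75%.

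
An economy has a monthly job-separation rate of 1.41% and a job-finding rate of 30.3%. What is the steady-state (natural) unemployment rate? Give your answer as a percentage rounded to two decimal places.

Steady-state unemployment rate ≈ 4.45%.

At steady state the flows balance: s·E = f·U, so U/(E+U) = s/(s+f).
u* = 1.41 / (1.41 + 30.3) = 1.41 / 31.71 = 4.45%.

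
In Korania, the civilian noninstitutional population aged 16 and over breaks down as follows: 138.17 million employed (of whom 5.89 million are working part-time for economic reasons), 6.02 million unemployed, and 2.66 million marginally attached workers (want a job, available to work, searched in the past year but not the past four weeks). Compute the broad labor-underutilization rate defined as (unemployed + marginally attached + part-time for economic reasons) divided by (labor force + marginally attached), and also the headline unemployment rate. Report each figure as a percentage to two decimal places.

Labor force = 138.17 + 6.02 = 144.19 million.
Numerator = 6.02 + 2.66 + 5.89 = 14.57 million.
Denominator = 144.19 + 2.66 = 146.85 million.
Broad rate = 14.57 / 146.85 = 9.92%.
Headline unemployment rate = 6.02 / 144.19 = 4.18%.

Broad underutilization rate ≈ 9.92%; headline unemployment rate ≈ 4.18%.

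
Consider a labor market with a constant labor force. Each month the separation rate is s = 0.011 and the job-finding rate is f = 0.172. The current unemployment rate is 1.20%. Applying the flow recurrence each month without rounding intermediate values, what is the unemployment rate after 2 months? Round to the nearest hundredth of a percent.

With a fixed labor force, u_{t+1} = u_t + s·(1−u_t) − f·u_t = u_t·(1−s−f) + s.
Here 1−s−f = 0.817 and s = 0.011.
u_1 = 0.012000 × 0.817 + 0.011 = 0.020804.
u_2 = 0.020804 × 0.817 + 0.011 = 0.027997.

Unemployment rate after two months ≈ 2.80%.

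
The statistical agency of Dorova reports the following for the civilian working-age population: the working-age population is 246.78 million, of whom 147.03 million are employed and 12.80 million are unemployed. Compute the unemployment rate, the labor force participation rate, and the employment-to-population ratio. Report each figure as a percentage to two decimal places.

Unemployment rate ≈ 8.01%; labor force participation rate ≈ 64.77%; employment-population ratio ≈ 59.58%.

Labor force = employed + unemployed = 147.03 + 12.80 = 159.83 million.
Unemployment rate = 12.80 / 159.83 = 8.01%.
Labor force participation rate = 159.83 / 246.78 = 64.77%.
Employment-population ratio = 147.03 / 246.78 = 59.58%.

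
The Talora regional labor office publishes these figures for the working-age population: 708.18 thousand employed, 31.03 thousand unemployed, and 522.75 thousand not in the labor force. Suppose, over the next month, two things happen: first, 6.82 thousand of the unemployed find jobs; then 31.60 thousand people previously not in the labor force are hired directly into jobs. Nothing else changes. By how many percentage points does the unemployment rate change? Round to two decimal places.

Initially, labor force = 708.18 + 31.03 = 739.21 thousand, so u = 31.03/739.21 = 4.20%.
After the first change, unemployed falls and employed rises by 6.82; labor force unchanged → E = 715.00, U = 24.21, labor force = 739.21 thousand.
After the second change, employed and labor force both rise by 31.60; unemployed unchanged → E = 746.60, U = 24.21, labor force = 770.81 thousand.
New unemployment rate = 24.21 / 770.81 = 3.14%.
Change = 3.14% − 4.20% = −1.06 percentage points.

The unemployment rate changes by −1.06 percentage points.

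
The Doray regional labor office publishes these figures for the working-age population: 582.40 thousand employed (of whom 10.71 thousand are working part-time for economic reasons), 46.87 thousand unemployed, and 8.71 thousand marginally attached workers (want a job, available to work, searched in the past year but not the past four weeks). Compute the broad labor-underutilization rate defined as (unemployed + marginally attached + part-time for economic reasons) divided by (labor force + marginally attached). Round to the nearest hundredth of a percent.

Labor force = 582.40 + 46.87 = 629.27 thousand.
Numerator = 46.87 + 8.71 + 10.71 = 66.29 thousand.
Denominator = 629.27 + 8.71 = 637.98 thousand.
Broad rate = 66.29 / 637.98 = 10.39%.

Broad underutilization rate ≈ 10.39%.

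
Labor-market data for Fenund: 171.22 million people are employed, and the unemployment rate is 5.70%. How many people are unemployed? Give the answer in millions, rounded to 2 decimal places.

Let U be the number unemployed. The labor force is E + U, and U/(E+U) = 0.0570.
So U = 0.0570 × 171.22 / (1 − 0.0570) = 9.7595 / 0.9430 ≈ 10.35 million.

About 10.35 million are unemployed.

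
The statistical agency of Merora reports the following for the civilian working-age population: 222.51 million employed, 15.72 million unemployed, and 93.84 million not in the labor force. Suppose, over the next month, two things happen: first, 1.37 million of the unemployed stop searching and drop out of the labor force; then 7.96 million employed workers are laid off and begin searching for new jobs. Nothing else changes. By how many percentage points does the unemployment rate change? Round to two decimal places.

The unemployment rate changes by +2.82 percentage points.

Initially, labor force = 222.51 + 15.72 = 238.23 million, so u = 15.72/238.23 = 6.60%.
After the first change, unemployed and labor force both fall by 1.37 → E = 222.51, U = 14.35, labor force = 236.86 million.
After the second change, employed falls and unemployed rises by 7.96; labor force unchanged → E = 214.55, U = 22.31, labor force = 236.86 million.
New unemployment rate = 22.31 / 236.86 = 9.42%.
Change = 9.42% − 6.60% = +2.82 percentage points.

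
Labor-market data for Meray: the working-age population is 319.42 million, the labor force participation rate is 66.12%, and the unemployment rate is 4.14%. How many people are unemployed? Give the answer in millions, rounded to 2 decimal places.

Labor force = 0.6612 × 319.42 = 211.20 million.
Unemployed = 0.0414 × 211.20 ≈ 8.74 million.

About 8.74 million are unemployed.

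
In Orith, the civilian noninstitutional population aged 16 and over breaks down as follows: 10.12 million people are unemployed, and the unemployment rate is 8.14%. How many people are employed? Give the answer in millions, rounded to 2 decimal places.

Labor force = U / u = 10.12 / 0.0814 ≈ 124.32 million.
Employed = labor force − unemployed = 124.32 − 10.12 = 114.20 million.

About 114.20 million are employed.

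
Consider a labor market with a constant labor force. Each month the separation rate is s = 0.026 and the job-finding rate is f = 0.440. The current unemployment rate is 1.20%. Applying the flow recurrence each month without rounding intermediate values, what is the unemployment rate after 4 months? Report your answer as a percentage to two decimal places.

Unemployment rate after four months ≈ 5.22%.

With a fixed labor force, u_{t+1} = u_t + s·(1−u_t) − f·u_t = u_t·(1−s−f) + s.
Here 1−s−f = 0.534 and s = 0.026.
u_1 = 0.012000 × 0.534 + 0.026 = 0.032408.
u_2 = 0.032408 × 0.534 + 0.026 = 0.043306.
u_3 = 0.043306 × 0.534 + 0.026 = 0.049125.
u_4 = 0.049125 × 0.534 + 0.026 = 0.052233.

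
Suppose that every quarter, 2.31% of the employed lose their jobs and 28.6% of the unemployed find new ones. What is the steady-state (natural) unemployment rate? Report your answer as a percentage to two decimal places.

At steady state the flows balance: s·E = f·U, so U/(E+U) = s/(s+f).
u* = 2.31 / (2.31 + 28.6) = 2.31 / 30.91 = 7.47%.

Steady-state unemployment rate ≈ 7.47%.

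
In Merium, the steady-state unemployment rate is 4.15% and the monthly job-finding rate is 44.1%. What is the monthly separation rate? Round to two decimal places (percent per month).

Separation rate ≈ 1.91% per month.

From u* = s/(s+f): s = u·f/(1−u).
s = 0.0415 × 44.1 / (1 − 0.0415) = 1.8302 / 0.9585 ≈ 1.91% per month.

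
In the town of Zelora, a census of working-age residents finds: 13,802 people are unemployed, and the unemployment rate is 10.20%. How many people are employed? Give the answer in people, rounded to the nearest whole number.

Labor force = U / u = 13,802 / 0.1020 ≈ 135,314.
Employed = labor force − unemployed = 135,314 − 13,802 = 121,512.

About 121,512 are employed.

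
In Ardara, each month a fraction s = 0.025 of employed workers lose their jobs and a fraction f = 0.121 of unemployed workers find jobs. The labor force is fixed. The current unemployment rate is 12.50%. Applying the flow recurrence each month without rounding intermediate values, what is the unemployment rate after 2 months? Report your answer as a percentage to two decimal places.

Unemployment rate after two months ≈ 13.75%.

With a fixed labor force, u_{t+1} = u_t + s·(1−u_t) − f·u_t = u_t·(1−s−f) + s.
Here 1−s−f = 0.854 and s = 0.025.
u_1 = 0.125000 × 0.854 + 0.025 = 0.131750.
u_2 = 0.131750 × 0.854 + 0.025 = 0.137515.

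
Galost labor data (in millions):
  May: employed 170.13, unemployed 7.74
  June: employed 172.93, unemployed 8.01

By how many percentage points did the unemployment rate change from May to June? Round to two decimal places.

May: labor force = 170.13 + 7.74 = 177.87; u = 7.74/177.87 = 4.35%.
June: labor force = 172.93 + 8.01 = 180.94; u = 8.01/180.94 = 4.43%.
Change = 4.43% − 4.35% = +0.08 pp.

The unemployment rate changed by +0.08 percentage points.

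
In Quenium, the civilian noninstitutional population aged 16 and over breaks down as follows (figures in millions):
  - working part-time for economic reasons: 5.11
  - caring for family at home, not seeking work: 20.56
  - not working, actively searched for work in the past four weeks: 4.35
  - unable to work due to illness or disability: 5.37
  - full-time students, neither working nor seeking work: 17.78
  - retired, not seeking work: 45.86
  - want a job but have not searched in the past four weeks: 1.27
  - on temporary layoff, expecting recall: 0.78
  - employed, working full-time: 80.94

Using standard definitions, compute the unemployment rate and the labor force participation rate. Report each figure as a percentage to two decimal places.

Employed = 5.11 + 80.94 = 86.05 million (anyone who worked, including part-time for economic reasons, counts as employed).
Unemployed = 4.35 + 0.78 = 5.13 million (jobless and actively searching, or on temporary layoff).
Labor force = 86.05 + 5.13 = 91.18 million.
Not in labor force = 20.56 + 5.37 + 17.78 + 45.86 + 1.27 = 90.84 million (those not working and not actively searching are outside the labor force — including those who want a job but have given up searching).
Civilian working-age population = 91.18 + 90.84 = 182.02 million.
Unemployment rate = 5.13 / 91.18 = 5.63%.
Labor force participation rate = 91.18 / 182.02 = 50.09%.

Unemployment rate ≈ 5.63%; labor force participation rate ≈ 50.09%.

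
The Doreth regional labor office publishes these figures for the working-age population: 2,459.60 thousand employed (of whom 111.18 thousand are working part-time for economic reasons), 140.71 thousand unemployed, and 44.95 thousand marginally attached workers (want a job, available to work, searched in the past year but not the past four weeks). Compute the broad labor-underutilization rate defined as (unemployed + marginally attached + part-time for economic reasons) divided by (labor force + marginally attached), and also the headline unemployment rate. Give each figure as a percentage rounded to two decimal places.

Labor force = 2,459.60 + 140.71 = 2,600.31 thousand.
Numerator = 140.71 + 44.95 + 111.18 = 296.84 thousand.
Denominator = 2,600.31 + 44.95 = 2,645.26 thousand.
Broad rate = 296.84 / 2,645.26 = 11.22%.
Headline unemployment rate = 140.71 / 2,600.31 = 5.41%.

Broad underutilization rate ≈ 11.22%; headline unemployment rate ≈ 5.41%.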